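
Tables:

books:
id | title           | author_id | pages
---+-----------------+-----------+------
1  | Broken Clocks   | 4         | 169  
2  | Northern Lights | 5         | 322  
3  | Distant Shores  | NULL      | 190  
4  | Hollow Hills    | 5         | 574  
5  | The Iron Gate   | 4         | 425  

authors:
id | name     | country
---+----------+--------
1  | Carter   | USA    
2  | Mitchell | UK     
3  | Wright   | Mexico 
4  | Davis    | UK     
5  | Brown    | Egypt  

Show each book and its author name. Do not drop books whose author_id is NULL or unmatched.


LEFT JOIN keeps every row from books (the left table); where author_id has no match in authors, the author columns become NULL. Walk through each book:
  - book 1 (Broken Clocks): author_id=4 -> matches Davis
  - book 2 (Northern Lights): author_id=5 -> matches Brown
  - book 3 (Distant Shores): author_id=NULL, no match -> kept with NULL
  - book 4 (Hollow Hills): author_id=5 -> matches Brown
  - book 5 (The Iron Gate): author_id=4 -> matches Davis
All 5 rows appear; 1 has NULL author.

SQL:
SELECT a.title, b.name AS author
FROM books a
LEFT JOIN authors b ON a.author_id = b.id

Result:
title           | author
----------------+-------
Broken Clocks   | Davis 
Northern Lights | Brown 
Distant Shores  | NULL  
Hollow Hills    | Brown 
The Iron Gate   | Davis 


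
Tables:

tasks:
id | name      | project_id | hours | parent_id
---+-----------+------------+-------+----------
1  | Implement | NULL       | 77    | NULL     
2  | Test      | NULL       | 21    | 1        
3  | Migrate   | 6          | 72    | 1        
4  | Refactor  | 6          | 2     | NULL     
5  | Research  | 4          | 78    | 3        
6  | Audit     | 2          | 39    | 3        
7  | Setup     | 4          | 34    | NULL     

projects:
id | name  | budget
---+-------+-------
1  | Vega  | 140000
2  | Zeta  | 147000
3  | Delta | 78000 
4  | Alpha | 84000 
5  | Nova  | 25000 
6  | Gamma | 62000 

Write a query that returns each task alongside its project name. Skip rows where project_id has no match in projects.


INNER JOIN keeps only tasks rows whose project_id matches an id in projects. Walk through each task:
  - task 1 (Implement): project_id=NULL, no match -> dropped
  - task 2 (Test): project_id=NULL, no match -> dropped
  - task 3 (Migrate): project_id=6 -> matches Gamma
  - task 4 (Refactor): project_id=6 -> matches Gamma
  - task 5 (Research): project_id=4 -> matches Alpha
  - task 6 (Audit): project_id=2 -> matches Zeta
  - task 7 (Setup): project_id=4 -> matches Alpha
So 2 of 7 rows are dropped.

SQL:
SELECT a.name, b.name AS project
FROM tasks a
INNER JOIN projects b ON a.project_id = b.id

Result:
name     | project
---------+--------
Migrate  | Gamma  
Refactor | Gamma  
Research | Alpha  
Audit    | Zeta   
Setup    | Alpha  


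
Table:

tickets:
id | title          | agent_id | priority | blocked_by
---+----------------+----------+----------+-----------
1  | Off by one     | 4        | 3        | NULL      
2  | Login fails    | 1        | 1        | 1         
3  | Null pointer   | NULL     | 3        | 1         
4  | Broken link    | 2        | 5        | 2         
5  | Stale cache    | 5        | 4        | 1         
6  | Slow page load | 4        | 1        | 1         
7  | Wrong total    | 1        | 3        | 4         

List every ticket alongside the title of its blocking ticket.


This is a self-join: tickets is joined to a second copy of itself, matching each row's blocked_by to another row's id. Use LEFT JOIN so rows with blocked_by=NULL are kept.
  - ticket 1 (Off by one): blocked_by=NULL -> NULL
  - ticket 2 (Login fails): blocked_by=1 -> Off by one
  - ticket 3 (Null pointer): blocked_by=1 -> Off by one
  - ticket 4 (Broken link): blocked_by=2 -> Login fails
  - ticket 5 (Stale cache): blocked_by=1 -> Off by one
  - ticket 6 (Slow page load): blocked_by=1 -> Off by one
  - ticket 7 (Wrong total): blocked_by=4 -> Broken link

SQL:
SELECT a.title AS item, b.title AS blocked_by
FROM tickets a
LEFT JOIN tickets b ON a.blocked_by = b.id

Result:
item           | blocked_by 
---------------+------------
Off by one     | NULL       
Login fails    | Off by one 
Null pointer   | Off by one 
Broken link    | Login fails
Stale cache    | Off by one 
Slow page load | Off by one 
Wrong total    | Broken link


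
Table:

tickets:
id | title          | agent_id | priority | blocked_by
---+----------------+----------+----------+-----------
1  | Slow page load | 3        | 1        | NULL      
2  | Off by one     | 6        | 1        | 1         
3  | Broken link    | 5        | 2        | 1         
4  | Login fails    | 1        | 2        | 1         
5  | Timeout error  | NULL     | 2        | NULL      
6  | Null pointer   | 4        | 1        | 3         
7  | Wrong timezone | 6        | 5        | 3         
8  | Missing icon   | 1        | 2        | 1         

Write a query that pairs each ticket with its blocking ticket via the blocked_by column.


This is a self-join: tickets is joined to a second copy of itself, matching each row's blocked_by to another row's id. Use LEFT JOIN so rows with blocked_by=NULL are kept.
  - ticket 1 (Slow page load): blocked_by=NULL -> NULL
  - ticket 2 (Off by one): blocked_by=1 -> Slow page load
  - ticket 3 (Broken link): blocked_by=1 -> Slow page load
  - ticket 4 (Login fails): blocked_by=1 -> Slow page load
  - ticket 5 (Timeout error): blocked_by=NULL -> NULL
  - ticket 6 (Null pointer): blocked_by=3 -> Broken link
  - ticket 7 (Wrong timezone): blocked_by=3 -> Broken link
  - ticket 8 (Missing icon): blocked_by=1 -> Slow page load

SQL:
SELECT a.title AS item, b.title AS blocked_by
FROM tickets a
LEFT JOIN tickets b ON a.blocked_by = b.id

Result:
item           | blocked_by    
---------------+---------------
Slow page load | NULL          
Off by one     | Slow page load
Broken link    | Slow page load
Login fails    | Slow page load
Timeout error  | NULL          
Null pointer   | Broken link   
Wrong timezone | Broken link   
Missing icon   | Slow page load


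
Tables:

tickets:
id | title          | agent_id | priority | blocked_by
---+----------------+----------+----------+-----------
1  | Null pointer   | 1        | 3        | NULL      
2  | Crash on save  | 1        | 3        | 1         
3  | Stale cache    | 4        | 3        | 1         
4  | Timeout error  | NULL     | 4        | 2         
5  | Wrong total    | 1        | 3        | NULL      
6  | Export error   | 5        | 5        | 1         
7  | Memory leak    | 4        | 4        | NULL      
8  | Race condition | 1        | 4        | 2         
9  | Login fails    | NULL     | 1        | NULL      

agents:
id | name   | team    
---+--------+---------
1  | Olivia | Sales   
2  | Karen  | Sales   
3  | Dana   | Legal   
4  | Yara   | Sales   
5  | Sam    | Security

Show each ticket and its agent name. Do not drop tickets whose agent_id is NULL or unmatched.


LEFT JOIN keeps every row from tickets (the left table); where agent_id has no match in agents, the agent columns become NULL. Walk through each ticket:
  - ticket 1 (Null pointer): agent_id=1 -> matches Olivia
  - ticket 2 (Crash on save): agent_id=1 -> matches Olivia
  - ticket 3 (Stale cache): agent_id=4 -> matches Yara
  - ticket 4 (Timeout error): agent_id=NULL, no match -> kept with NULL
  - ticket 5 (Wrong total): agent_id=1 -> matches Olivia
  - ticket 6 (Export error): agent_id=5 -> matches Sam
  - ticket 7 (Memory leak): agent_id=4 -> matches Yara
  - ticket 8 (Race condition): agent_id=1 -> matches Olivia
  - ticket 9 (Login fails): agent_id=NULL, no match -> kept with NULL
All 9 rows appear; 2 have NULL agent.

SQL:
SELECT a.title, b.name AS agent
FROM tickets a
LEFT JOIN agents b ON a.agent_id = b.id

Result:
title          | agent 
---------------+-------
Null pointer   | Olivia
Crash on save  | Olivia
Stale cache    | Yara  
Timeout error  | NULL  
Wrong total    | Olivia
Export error   | Sam   
Memory leak    | Yara  
Race condition | Olivia
Login fails    | NULL  


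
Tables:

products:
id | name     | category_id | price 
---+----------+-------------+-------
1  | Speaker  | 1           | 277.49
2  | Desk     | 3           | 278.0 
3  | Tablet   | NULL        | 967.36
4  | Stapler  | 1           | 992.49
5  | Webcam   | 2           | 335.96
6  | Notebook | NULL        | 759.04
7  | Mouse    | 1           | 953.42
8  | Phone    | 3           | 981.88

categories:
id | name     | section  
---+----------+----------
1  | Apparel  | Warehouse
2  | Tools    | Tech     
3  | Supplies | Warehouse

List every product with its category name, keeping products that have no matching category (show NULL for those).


LEFT JOIN keeps every row from products (the left table); where category_id has no match in categories, the category columns become NULL. Walk through each product:
  - product 1 (Speaker): category_id=1 -> matches Apparel
  - product 2 (Desk): category_id=3 -> matches Supplies
  - product 3 (Tablet): category_id=NULL, no match -> kept with NULL
  - product 4 (Stapler): category_id=1 -> matches Apparel
  - product 5 (Webcam): category_id=2 -> matches Tools
  - product 6 (Notebook): category_id=NULL, no match -> kept with NULL
  - product 7 (Mouse): category_id=1 -> matches Apparel
  - product 8 (Phone): category_id=3 -> matches Supplies
All 8 rows appear; 2 have NULL category.

SQL:
SELECT a.name, b.name AS category
FROM products a
LEFT JOIN categories b ON a.category_id = b.id

Result:
name     | category
---------+---------
Speaker  | Apparel 
Desk     | Supplies
Tablet   | NULL    
Stapler  | Apparel 
Webcam   | Tools   
Notebook | NULL    
Mouse    | Apparel 
Phone    | Supplies


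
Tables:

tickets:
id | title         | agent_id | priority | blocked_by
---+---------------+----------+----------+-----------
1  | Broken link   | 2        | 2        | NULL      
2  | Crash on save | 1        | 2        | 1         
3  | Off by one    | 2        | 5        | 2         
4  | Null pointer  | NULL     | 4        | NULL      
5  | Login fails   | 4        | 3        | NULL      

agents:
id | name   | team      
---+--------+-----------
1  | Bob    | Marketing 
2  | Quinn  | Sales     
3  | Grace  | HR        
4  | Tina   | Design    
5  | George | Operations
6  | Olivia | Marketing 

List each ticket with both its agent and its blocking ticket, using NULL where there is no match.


Two LEFT JOINs from the same base table tickets: one to agents via agent_id, one to tickets itself via blocked_by. Both are LEFT so every ticket is preserved.
Match against agents:
  - ticket 1 (Broken link): agent_id=2 -> matches Quinn
  - ticket 2 (Crash on save): agent_id=1 -> matches Bob
  - ticket 3 (Off by one): agent_id=2 -> matches Quinn
  - ticket 4 (Null pointer): agent_id=NULL, no match -> kept with NULL
  - ticket 5 (Login fails): agent_id=4 -> matches Tina
Match against tickets (self):
  - ticket 1 (Broken link): blocked_by=NULL -> NULL
  - ticket 2 (Crash on save): blocked_by=1 -> Broken link
  - ticket 3 (Off by one): blocked_by=2 -> Crash on save
  - ticket 4 (Null pointer): blocked_by=NULL -> NULL
  - ticket 5 (Login fails): blocked_by=NULL -> NULL

SQL:
SELECT a.title, b.name AS agent, c.title AS blocked_by
FROM tickets a
LEFT JOIN agents b ON a.agent_id = b.id
LEFT JOIN tickets c ON a.blocked_by = c.id

Result:
title         | agent | blocked_by   
--------------+-------+--------------
Broken link   | Quinn | NULL         
Crash on save | Bob   | Broken link  
Off by one    | Quinn | Crash on save
Null pointer  | NULL  | NULL         
Login fails   | Tina  | NULL         


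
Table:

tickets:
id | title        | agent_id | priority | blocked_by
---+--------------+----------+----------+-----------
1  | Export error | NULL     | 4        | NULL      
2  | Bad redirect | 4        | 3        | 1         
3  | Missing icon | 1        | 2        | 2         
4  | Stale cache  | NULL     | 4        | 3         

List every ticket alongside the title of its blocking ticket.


This is a self-join: tickets is joined to a second copy of itself, matching each row's blocked_by to another row's id. Use LEFT JOIN so rows with blocked_by=NULL are kept.
  - ticket 1 (Export error): blocked_by=NULL -> NULL
  - ticket 2 (Bad redirect): blocked_by=1 -> Export error
  - ticket 3 (Missing icon): blocked_by=2 -> Bad redirect
  - ticket 4 (Stale cache): blocked_by=3 -> Missing icon

SQL:
SELECT a.title AS item, b.title AS blocked_by
FROM tickets a
LEFT JOIN tickets b ON a.blocked_by = b.id

Result:
item         | blocked_by  
-------------+-------------
Export error | NULL        
Bad redirect | Export error
Missing icon | Bad redirect
Stale cache  | Missing icon


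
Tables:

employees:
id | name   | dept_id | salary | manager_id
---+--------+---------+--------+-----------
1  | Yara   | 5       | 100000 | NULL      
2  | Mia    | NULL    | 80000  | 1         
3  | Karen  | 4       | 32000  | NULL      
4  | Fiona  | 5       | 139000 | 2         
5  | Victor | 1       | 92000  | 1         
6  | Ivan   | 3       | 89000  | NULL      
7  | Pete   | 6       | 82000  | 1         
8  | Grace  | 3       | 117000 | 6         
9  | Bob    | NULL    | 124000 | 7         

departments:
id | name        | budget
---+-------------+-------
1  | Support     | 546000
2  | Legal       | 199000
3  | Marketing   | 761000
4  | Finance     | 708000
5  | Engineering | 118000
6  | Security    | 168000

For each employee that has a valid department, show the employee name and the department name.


INNER JOIN keeps only employees rows whose dept_id matches an id in departments. Walk through each employee:
  - employee 1 (Yara): dept_id=5 -> matches Engineering
  - employee 2 (Mia): dept_id=NULL, no match -> dropped
  - employee 3 (Karen): dept_id=4 -> matches Finance
  - employee 4 (Fiona): dept_id=5 -> matches Engineering
  - employee 5 (Victor): dept_id=1 -> matches Support
  - employee 6 (Ivan): dept_id=3 -> matches Marketing
  - employee 7 (Pete): dept_id=6 -> matches Security
  - employee 8 (Grace): dept_id=3 -> matches Marketing
  - employee 9 (Bob): dept_id=NULL, no match -> dropped
So 2 of 9 rows are dropped.

SQL:
SELECT a.name, b.name AS department
FROM employees a
INNER JOIN departments b ON a.dept_id = b.id

Result:
name   | department 
-------+------------
Yara   | Engineering
Karen  | Finance    
Fiona  | Engineering
Victor | Support    
Ivan   | Marketing  
Pete   | Security   
Grace  | Marketing  


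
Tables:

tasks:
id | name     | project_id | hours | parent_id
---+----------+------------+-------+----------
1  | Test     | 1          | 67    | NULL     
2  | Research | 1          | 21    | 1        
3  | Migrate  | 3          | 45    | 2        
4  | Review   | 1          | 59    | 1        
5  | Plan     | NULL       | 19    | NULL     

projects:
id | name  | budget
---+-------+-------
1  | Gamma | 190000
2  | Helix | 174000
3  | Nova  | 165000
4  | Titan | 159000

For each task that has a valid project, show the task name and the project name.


INNER JOIN keeps only tasks rows whose project_id matches an id in projects. Walk through each task:
  - task 1 (Test): project_id=1 -> matches Gamma
  - task 2 (Research): project_id=1 -> matches Gamma
  - task 3 (Migrate): project_id=3 -> matches Nova
  - task 4 (Review): project_id=1 -> matches Gamma
  - task 5 (Plan): project_id=NULL, no match -> dropped
So 1 of 5 rows is dropped.

SQL:
SELECT a.name, b.name AS project
FROM tasks a
INNER JOIN projects b ON a.project_id = b.id

Result:
name     | project
---------+--------
Test     | Gamma  
Research | Gamma  
Migrate  | Nova   
Review   | Gamma  


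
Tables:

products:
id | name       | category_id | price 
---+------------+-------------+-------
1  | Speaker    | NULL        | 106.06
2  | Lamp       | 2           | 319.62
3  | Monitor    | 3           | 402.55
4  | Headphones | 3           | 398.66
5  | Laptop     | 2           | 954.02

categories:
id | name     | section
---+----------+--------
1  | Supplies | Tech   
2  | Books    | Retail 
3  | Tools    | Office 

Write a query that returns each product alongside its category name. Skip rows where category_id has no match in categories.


INNER JOIN keeps only products rows whose category_id matches an id in categories. Walk through each product:
  - product 1 (Speaker): category_id=NULL, no match -> dropped
  - product 2 (Lamp): category_id=2 -> matches Books
  - product 3 (Monitor): category_id=3 -> matches Tools
  - product 4 (Headphones): category_id=3 -> matches Tools
  - product 5 (Laptop): category_id=2 -> matches Books
So 1 of 5 rows is dropped.

SQL:
SELECT a.name, b.name AS category
FROM products a
INNER JOIN categories b ON a.category_id = b.id

Result:
name       | category
-----------+---------
Lamp       | Books   
Monitor    | Tools   
Headphones | Tools   
Laptop     | Books   


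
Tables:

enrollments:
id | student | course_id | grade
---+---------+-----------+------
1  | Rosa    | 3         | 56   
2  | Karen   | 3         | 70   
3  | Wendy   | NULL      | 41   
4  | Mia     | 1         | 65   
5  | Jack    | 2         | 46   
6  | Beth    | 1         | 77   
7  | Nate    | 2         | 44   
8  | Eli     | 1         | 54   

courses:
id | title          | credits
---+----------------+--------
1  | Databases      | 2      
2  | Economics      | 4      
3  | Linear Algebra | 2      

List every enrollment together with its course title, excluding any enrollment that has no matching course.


INNER JOIN keeps only enrollments rows whose course_id matches an id in courses. Walk through each enrollment:
  - enrollment 1 (Rosa): course_id=3 -> matches Linear Algebra
  - enrollment 2 (Karen): course_id=3 -> matches Linear Algebra
  - enrollment 3 (Wendy): course_id=NULL, no match -> dropped
  - enrollment 4 (Mia): course_id=1 -> matches Databases
  - enrollment 5 (Jack): course_id=2 -> matches Economics
  - enrollment 6 (Beth): course_id=1 -> matches Databases
  - enrollment 7 (Nate): course_id=2 -> matches Economics
  - enrollment 8 (Eli): course_id=1 -> matches Databases
So 1 of 8 rows is dropped.

SQL:
SELECT a.student, b.title AS course
FROM enrollments a
INNER JOIN courses b ON a.course_id = b.id

Result:
student | course        
--------+---------------
Rosa    | Linear Algebra
Karen   | Linear Algebra
Mia     | Databases     
Jack    | Economics     
Beth    | Databases     
Nate    | Economics     
Eli     | Databases     


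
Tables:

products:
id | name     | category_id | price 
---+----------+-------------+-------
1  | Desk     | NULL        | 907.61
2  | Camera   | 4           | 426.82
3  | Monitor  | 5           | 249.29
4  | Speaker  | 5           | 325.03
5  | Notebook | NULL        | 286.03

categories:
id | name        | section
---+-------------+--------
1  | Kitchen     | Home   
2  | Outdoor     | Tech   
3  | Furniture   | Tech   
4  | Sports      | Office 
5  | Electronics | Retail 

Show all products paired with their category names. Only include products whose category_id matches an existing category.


INNER JOIN keeps only products rows whose category_id matches an id in categories. Walk through each product:
  - product 1 (Desk): category_id=NULL, no match -> dropped
  - product 2 (Camera): category_id=4 -> matches Sports
  - product 3 (Monitor): category_id=5 -> matches Electronics
  - product 4 (Speaker): category_id=5 -> matches Electronics
  - product 5 (Notebook): category_id=NULL, no match -> dropped
So 2 of 5 rows are dropped.

SQL:
SELECT a.name, b.name AS category
FROM products a
INNER JOIN categories b ON a.category_id = b.id

Result:
name    | category   
--------+------------
Camera  | Sports     
Monitor | Electronics
Speaker | Electronics


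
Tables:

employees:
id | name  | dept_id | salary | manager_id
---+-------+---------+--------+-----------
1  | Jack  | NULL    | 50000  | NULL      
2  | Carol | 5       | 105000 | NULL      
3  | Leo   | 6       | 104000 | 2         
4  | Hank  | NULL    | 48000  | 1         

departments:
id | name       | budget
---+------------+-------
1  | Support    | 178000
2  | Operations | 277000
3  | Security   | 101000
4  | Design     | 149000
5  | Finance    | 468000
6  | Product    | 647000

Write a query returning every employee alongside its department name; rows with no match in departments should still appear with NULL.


LEFT JOIN keeps every row from employees (the left table); where dept_id has no match in departments, the department columns become NULL. Walk through each employee:
  - employee 1 (Jack): dept_id=NULL, no match -> kept with NULL
  - employee 2 (Carol): dept_id=5 -> matches Finance
  - employee 3 (Leo): dept_id=6 -> matches Product
  - employee 4 (Hank): dept_id=NULL, no match -> kept with NULL
All 4 rows appear; 2 have NULL department.

SQL:
SELECT a.name, b.name AS department
FROM employees a
LEFT JOIN departments b ON a.dept_id = b.id

Result:
name  | department
------+-----------
Jack  | NULL      
Carol | Finance   
Leo   | Product   
Hank  | NULL      


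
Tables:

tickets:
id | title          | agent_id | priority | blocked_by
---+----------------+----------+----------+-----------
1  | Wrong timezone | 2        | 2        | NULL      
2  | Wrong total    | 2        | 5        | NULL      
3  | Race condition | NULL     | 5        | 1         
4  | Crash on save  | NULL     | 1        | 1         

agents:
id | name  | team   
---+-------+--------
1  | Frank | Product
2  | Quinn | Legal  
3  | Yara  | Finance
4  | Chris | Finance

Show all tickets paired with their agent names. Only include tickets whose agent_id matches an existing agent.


INNER JOIN keeps only tickets rows whose agent_id matches an id in agents. Walk through each ticket:
  - ticket 1 (Wrong timezone): agent_id=2 -> matches Quinn
  - ticket 2 (Wrong total): agent_id=2 -> matches Quinn
  - ticket 3 (Race condition): agent_id=NULL, no match -> dropped
  - ticket 4 (Crash on save): agent_id=NULL, no match -> dropped
So 2 of 4 rows are dropped.

SQL:
SELECT a.title, b.name AS agent
FROM tickets a
INNER JOIN agents b ON a.agent_id = b.id

Result:
title          | agent
---------------+------
Wrong timezone | Quinn
Wrong total    | Quinn


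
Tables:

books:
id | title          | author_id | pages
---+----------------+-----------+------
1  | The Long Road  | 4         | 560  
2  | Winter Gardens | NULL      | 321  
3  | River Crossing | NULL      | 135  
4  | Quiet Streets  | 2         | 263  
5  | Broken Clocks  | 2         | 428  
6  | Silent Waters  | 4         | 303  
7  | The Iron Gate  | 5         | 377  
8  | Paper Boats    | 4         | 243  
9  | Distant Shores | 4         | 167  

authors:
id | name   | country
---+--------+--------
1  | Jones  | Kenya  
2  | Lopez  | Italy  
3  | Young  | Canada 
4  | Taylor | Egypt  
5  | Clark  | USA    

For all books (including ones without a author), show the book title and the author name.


LEFT JOIN keeps every row from books (the left table); where author_id has no match in authors, the author columns become NULL. Walk through each book:
  - book 1 (The Long Road): author_id=4 -> matches Taylor
  - book 2 (Winter Gardens): author_id=NULL, no match -> kept with NULL
  - book 3 (River Crossing): author_id=NULL, no match -> kept with NULL
  - book 4 (Quiet Streets): author_id=2 -> matches Lopez
  - book 5 (Broken Clocks): author_id=2 -> matches Lopez
  - book 6 (Silent Waters): author_id=4 -> matches Taylor
  - book 7 (The Iron Gate): author_id=5 -> matches Clark
  - book 8 (Paper Boats): author_id=4 -> matches Taylor
  - book 9 (Distant Shores): author_id=4 -> matches Taylor
All 9 rows appear; 2 have NULL author.

SQL:
SELECT a.title, b.name AS author
FROM books a
LEFT JOIN authors b ON a.author_id = b.id

Result:
title          | author
---------------+-------
The Long Road  | Taylor
Winter Gardens | NULL  
River Crossing | NULL  
Quiet Streets  | Lopez 
Broken Clocks  | Lopez 
Silent Waters  | Taylor
The Iron Gate  | Clark 
Paper Boats    | Taylor
Distant Shores | Taylor


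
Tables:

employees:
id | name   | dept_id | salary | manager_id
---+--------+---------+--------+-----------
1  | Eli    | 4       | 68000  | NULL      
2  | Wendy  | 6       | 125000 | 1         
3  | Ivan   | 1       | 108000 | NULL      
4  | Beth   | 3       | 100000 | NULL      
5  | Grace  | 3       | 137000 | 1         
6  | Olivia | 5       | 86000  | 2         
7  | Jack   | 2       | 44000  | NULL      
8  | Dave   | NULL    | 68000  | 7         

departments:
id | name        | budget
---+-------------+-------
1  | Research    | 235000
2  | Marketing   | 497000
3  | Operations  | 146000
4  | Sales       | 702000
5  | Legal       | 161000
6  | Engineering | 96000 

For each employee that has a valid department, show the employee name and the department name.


INNER JOIN keeps only employees rows whose dept_id matches an id in departments. Walk through each employee:
  - employee 1 (Eli): dept_id=4 -> matches Sales
  - employee 2 (Wendy): dept_id=6 -> matches Engineering
  - employee 3 (Ivan): dept_id=1 -> matches Research
  - employee 4 (Beth): dept_id=3 -> matches Operations
  - employee 5 (Grace): dept_id=3 -> matches Operations
  - employee 6 (Olivia): dept_id=5 -> matches Legal
  - employee 7 (Jack): dept_id=2 -> matches Marketing
  - employee 8 (Dave): dept_id=NULL, no match -> dropped
So 1 of 8 rows is dropped.

SQL:
SELECT a.name, b.name AS department
FROM employees a
INNER JOIN departments b ON a.dept_id = b.id

Result:
name   | department 
-------+------------
Eli    | Sales      
Wendy  | Engineering
Ivan   | Research   
Beth   | Operations 
Grace  | Operations 
Olivia | Legal      
Jack   | Marketing  


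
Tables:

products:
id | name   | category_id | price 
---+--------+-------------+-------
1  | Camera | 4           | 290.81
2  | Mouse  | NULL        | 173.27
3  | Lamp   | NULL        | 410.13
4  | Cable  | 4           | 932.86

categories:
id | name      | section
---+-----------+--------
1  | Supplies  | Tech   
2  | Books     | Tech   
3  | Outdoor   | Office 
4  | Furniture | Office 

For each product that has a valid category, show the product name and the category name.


INNER JOIN keeps only products rows whose category_id matches an id in categories. Walk through each product:
  - product 1 (Camera): category_id=4 -> matches Furniture
  - product 2 (Mouse): category_id=NULL, no match -> dropped
  - product 3 (Lamp): category_id=NULL, no match -> dropped
  - product 4 (Cable): category_id=4 -> matches Furniture
So 2 of 4 rows are dropped.

SQL:
SELECT a.name, b.name AS category
FROM products a
INNER JOIN categories b ON a.category_id = b.id

Result:
name   | category 
-------+----------
Camera | Furniture
Cable  | Furniture


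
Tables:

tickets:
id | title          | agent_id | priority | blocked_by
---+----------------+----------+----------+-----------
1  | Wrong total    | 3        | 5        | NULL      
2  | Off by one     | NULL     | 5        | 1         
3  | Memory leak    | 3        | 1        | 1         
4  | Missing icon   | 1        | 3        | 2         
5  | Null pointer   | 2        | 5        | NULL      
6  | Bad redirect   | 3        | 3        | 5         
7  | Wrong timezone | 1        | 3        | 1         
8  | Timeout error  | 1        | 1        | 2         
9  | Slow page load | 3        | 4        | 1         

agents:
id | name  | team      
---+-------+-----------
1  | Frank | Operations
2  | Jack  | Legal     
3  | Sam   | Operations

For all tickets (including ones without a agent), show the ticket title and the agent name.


LEFT JOIN keeps every row from tickets (the left table); where agent_id has no match in agents, the agent columns become NULL. Walk through each ticket:
  - ticket 1 (Wrong total): agent_id=3 -> matches Sam
  - ticket 2 (Off by one): agent_id=NULL, no match -> kept with NULL
  - ticket 3 (Memory leak): agent_id=3 -> matches Sam
  - ticket 4 (Missing icon): agent_id=1 -> matches Frank
  - ticket 5 (Null pointer): agent_id=2 -> matches Jack
  - ticket 6 (Bad redirect): agent_id=3 -> matches Sam
  - ticket 7 (Wrong timezone): agent_id=1 -> matches Frank
  - ticket 8 (Timeout error): agent_id=1 -> matches Frank
  - ticket 9 (Slow page load): agent_id=3 -> matches Sam
All 9 rows appear; 1 has NULL agent.

SQL:
SELECT a.title, b.name AS agent
FROM tickets a
LEFT JOIN agents b ON a.agent_id = b.id

Result:
title          | agent
---------------+------
Wrong total    | Sam  
Off by one     | NULL 
Memory leak    | Sam  
Missing icon   | Frank
Null pointer   | Jack 
Bad redirect   | Sam  
Wrong timezone | Frank
Timeout error  | Frank
Slow page load | Sam  


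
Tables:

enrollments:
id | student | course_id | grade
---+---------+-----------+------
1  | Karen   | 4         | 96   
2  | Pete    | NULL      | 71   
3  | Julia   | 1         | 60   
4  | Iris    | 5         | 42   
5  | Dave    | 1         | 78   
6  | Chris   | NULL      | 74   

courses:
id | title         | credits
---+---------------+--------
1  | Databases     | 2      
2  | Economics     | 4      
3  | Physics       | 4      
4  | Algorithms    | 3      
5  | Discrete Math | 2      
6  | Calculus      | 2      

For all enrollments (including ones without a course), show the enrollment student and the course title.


LEFT JOIN keeps every row from enrollments (the left table); where course_id has no match in courses, the course columns become NULL. Walk through each enrollment:
  - enrollment 1 (Karen): course_id=4 -> matches Algorithms
  - enrollment 2 (Pete): course_id=NULL, no match -> kept with NULL
  - enrollment 3 (Julia): course_id=1 -> matches Databases
  - enrollment 4 (Iris): course_id=5 -> matches Discrete Math
  - enrollment 5 (Dave): course_id=1 -> matches Databases
  - enrollment 6 (Chris): course_id=NULL, no match -> kept with NULL
All 6 rows appear; 2 have NULL course.

SQL:
SELECT a.student, b.title AS course
FROM enrollments a
LEFT JOIN courses b ON a.course_id = b.id

Result:
student | course       
--------+--------------
Karen   | Algorithms   
Pete    | NULL         
Julia   | Databases    
Iris    | Discrete Math
Dave    | Databases    
Chris   | NULL         


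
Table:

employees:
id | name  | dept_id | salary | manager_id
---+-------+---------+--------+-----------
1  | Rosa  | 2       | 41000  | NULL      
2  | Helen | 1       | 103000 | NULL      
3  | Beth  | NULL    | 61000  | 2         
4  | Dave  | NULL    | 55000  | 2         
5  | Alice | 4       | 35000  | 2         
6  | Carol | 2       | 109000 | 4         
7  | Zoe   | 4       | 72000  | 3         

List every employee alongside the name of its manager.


This is a self-join: employees is joined to a second copy of itself, matching each row's manager_id to another row's id. Use LEFT JOIN so rows with manager_id=NULL are kept.
  - employee 1 (Rosa): manager_id=NULL -> NULL
  - employee 2 (Helen): manager_id=NULL -> NULL
  - employee 3 (Beth): manager_id=2 -> Helen
  - employee 4 (Dave): manager_id=2 -> Helen
  - employee 5 (Alice): manager_id=2 -> Helen
  - employee 6 (Carol): manager_id=4 -> Dave
  - employee 7 (Zoe): manager_id=3 -> Beth

SQL:
SELECT a.name AS item, b.name AS manager
FROM employees a
LEFT JOIN employees b ON a.manager_id = b.id

Result:
item  | manager
------+--------
Rosa  | NULL   
Helen | NULL   
Beth  | Helen  
Dave  | Helen  
Alice | Helen  
Carol | Dave   
Zoe   | Beth   


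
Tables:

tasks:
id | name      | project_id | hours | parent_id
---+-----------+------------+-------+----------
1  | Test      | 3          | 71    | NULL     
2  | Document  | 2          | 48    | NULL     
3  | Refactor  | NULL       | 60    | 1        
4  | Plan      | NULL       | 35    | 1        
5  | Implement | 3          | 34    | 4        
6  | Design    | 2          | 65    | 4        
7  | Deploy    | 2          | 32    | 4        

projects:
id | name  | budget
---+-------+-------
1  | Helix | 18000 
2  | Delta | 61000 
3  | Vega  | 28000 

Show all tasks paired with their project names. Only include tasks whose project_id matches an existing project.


INNER JOIN keeps only tasks rows whose project_id matches an id in projects. Walk through each task:
  - task 1 (Test): project_id=3 -> matches Vega
  - task 2 (Document): project_id=2 -> matches Delta
  - task 3 (Refactor): project_id=NULL, no match -> dropped
  - task 4 (Plan): project_id=NULL, no match -> dropped
  - task 5 (Implement): project_id=3 -> matches Vega
  - task 6 (Design): project_id=2 -> matches Delta
  - task 7 (Deploy): project_id=2 -> matches Delta
So 2 of 7 rows are dropped.

SQL:
SELECT a.name, b.name AS project
FROM tasks a
INNER JOIN projects b ON a.project_id = b.id

Result:
name      | project
----------+--------
Test      | Vega   
Document  | Delta  
Implement | Vega   
Design    | Delta  
Deploy    | Delta  


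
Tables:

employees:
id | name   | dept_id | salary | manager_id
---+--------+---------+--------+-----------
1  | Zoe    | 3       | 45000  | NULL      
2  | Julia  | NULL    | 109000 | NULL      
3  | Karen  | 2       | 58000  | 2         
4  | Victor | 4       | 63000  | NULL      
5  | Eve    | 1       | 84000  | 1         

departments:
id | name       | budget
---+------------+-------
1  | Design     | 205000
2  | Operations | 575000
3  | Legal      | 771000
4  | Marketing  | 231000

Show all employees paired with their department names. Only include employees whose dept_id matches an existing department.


INNER JOIN keeps only employees rows whose dept_id matches an id in departments. Walk through each employee:
  - employee 1 (Zoe): dept_id=3 -> matches Legal
  - employee 2 (Julia): dept_id=NULL, no match -> dropped
  - employee 3 (Karen): dept_id=2 -> matches Operations
  - employee 4 (Victor): dept_id=4 -> matches Marketing
  - employee 5 (Eve): dept_id=1 -> matches Design
So 1 of 5 rows is dropped.

SQL:
SELECT a.name, b.name AS department
FROM employees a
INNER JOIN departments b ON a.dept_id = b.id

Result:
name   | department
-------+-----------
Zoe    | Legal     
Karen  | Operations
Victor | Marketing 
Eve    | Design    


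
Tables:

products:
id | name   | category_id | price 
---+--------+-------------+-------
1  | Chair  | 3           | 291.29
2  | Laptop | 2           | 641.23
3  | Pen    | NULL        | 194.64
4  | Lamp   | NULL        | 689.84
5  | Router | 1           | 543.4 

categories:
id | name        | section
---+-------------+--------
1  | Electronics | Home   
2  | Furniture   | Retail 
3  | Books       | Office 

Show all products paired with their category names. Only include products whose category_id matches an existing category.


INNER JOIN keeps only products rows whose category_id matches an id in categories. Walk through each product:
  - product 1 (Chair): category_id=3 -> matches Books
  - product 2 (Laptop): category_id=2 -> matches Furniture
  - product 3 (Pen): category_id=NULL, no match -> dropped
  - product 4 (Lamp): category_id=NULL, no match -> dropped
  - product 5 (Router): category_id=1 -> matches Electronics
So 2 of 5 rows are dropped.

SQL:
SELECT a.name, b.name AS category
FROM products a
INNER JOIN categories b ON a.category_id = b.id

Result:
name   | category   
-------+------------
Chair  | Books      
Laptop | Furniture  
Router | Electronics


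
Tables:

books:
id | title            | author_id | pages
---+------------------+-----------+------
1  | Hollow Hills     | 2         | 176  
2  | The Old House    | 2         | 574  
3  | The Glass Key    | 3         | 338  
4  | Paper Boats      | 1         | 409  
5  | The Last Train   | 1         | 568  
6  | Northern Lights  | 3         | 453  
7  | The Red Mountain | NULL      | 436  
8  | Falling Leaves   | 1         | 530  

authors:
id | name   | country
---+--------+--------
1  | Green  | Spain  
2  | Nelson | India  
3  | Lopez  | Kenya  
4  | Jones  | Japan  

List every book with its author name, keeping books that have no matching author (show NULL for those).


LEFT JOIN keeps every row from books (the left table); where author_id has no match in authors, the author columns become NULL. Walk through each book:
  - book 1 (Hollow Hills): author_id=2 -> matches Nelson
  - book 2 (The Old House): author_id=2 -> matches Nelson
  - book 3 (The Glass Key): author_id=3 -> matches Lopez
  - book 4 (Paper Boats): author_id=1 -> matches Green
  - book 5 (The Last Train): author_id=1 -> matches Green
  - book 6 (Northern Lights): author_id=3 -> matches Lopez
  - book 7 (The Red Mountain): author_id=NULL, no match -> kept with NULL
  - book 8 (Falling Leaves): author_id=1 -> matches Green
All 8 rows appear; 1 has NULL author.

SQL:
SELECT a.title, b.name AS author
FROM books a
LEFT JOIN authors b ON a.author_id = b.id

Result:
title            | author
-----------------+-------
Hollow Hills     | Nelson
The Old House    | Nelson
The Glass Key    | Lopez 
Paper Boats      | Green 
The Last Train   | Green 
Northern Lights  | Lopez 
The Red Mountain | NULL  
Falling Leaves   | Green 


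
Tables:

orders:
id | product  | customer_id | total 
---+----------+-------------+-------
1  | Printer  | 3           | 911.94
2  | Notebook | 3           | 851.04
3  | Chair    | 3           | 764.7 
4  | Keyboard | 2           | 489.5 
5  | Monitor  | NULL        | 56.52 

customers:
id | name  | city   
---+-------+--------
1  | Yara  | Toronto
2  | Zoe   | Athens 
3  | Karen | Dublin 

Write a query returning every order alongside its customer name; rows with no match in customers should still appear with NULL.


LEFT JOIN keeps every row from orders (the left table); where customer_id has no match in customers, the customer columns become NULL. Walk through each order:
  - order 1 (Printer): customer_id=3 -> matches Karen
  - order 2 (Notebook): customer_id=3 -> matches Karen
  - order 3 (Chair): customer_id=3 -> matches Karen
  - order 4 (Keyboard): customer_id=2 -> matches Zoe
  - order 5 (Monitor): customer_id=NULL, no match -> kept with NULL
All 5 rows appear; 1 has NULL customer.

SQL:
SELECT a.product, b.name AS customer
FROM orders a
LEFT JOIN customers b ON a.customer_id = b.id

Result:
product  | customer
---------+---------
Printer  | Karen   
Notebook | Karen   
Chair    | Karen   
Keyboard | Zoe     
Monitor  | NULL    


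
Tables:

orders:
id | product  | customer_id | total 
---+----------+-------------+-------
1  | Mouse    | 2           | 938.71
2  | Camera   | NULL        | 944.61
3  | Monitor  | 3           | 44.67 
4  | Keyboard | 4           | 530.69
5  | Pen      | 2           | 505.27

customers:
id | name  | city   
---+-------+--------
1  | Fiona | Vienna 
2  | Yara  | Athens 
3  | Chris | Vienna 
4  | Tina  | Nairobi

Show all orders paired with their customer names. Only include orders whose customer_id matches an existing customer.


INNER JOIN keeps only orders rows whose customer_id matches an id in customers. Walk through each order:
  - order 1 (Mouse): customer_id=2 -> matches Yara
  - order 2 (Camera): customer_id=NULL, no match -> dropped
  - order 3 (Monitor): customer_id=3 -> matches Chris
  - order 4 (Keyboard): customer_id=4 -> matches Tina
  - order 5 (Pen): customer_id=2 -> matches Yara
So 1 of 5 rows is dropped.

SQL:
SELECT a.product, b.name AS customer
FROM orders a
INNER JOIN customers b ON a.customer_id = b.id

Result:
product  | customer
---------+---------
Mouse    | Yara    
Monitor  | Chris   
Keyboard | Tina    
Pen      | Yara    


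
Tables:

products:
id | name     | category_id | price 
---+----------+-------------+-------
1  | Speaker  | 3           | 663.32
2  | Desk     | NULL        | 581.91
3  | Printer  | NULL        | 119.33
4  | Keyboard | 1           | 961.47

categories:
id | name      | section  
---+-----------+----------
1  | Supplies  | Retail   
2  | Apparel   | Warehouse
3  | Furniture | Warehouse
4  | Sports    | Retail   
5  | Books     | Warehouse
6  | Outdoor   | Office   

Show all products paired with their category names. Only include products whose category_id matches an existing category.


INNER JOIN keeps only products rows whose category_id matches an id in categories. Walk through each product:
  - product 1 (Speaker): category_id=3 -> matches Furniture
  - product 2 (Desk): category_id=NULL, no match -> dropped
  - product 3 (Printer): category_id=NULL, no match -> dropped
  - product 4 (Keyboard): category_id=1 -> matches Supplies
So 2 of 4 rows are dropped.

SQL:
SELECT a.name, b.name AS category
FROM products a
INNER JOIN categories b ON a.category_id = b.id

Result:
name     | category 
---------+----------
Speaker  | Furniture
Keyboard | Supplies 
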